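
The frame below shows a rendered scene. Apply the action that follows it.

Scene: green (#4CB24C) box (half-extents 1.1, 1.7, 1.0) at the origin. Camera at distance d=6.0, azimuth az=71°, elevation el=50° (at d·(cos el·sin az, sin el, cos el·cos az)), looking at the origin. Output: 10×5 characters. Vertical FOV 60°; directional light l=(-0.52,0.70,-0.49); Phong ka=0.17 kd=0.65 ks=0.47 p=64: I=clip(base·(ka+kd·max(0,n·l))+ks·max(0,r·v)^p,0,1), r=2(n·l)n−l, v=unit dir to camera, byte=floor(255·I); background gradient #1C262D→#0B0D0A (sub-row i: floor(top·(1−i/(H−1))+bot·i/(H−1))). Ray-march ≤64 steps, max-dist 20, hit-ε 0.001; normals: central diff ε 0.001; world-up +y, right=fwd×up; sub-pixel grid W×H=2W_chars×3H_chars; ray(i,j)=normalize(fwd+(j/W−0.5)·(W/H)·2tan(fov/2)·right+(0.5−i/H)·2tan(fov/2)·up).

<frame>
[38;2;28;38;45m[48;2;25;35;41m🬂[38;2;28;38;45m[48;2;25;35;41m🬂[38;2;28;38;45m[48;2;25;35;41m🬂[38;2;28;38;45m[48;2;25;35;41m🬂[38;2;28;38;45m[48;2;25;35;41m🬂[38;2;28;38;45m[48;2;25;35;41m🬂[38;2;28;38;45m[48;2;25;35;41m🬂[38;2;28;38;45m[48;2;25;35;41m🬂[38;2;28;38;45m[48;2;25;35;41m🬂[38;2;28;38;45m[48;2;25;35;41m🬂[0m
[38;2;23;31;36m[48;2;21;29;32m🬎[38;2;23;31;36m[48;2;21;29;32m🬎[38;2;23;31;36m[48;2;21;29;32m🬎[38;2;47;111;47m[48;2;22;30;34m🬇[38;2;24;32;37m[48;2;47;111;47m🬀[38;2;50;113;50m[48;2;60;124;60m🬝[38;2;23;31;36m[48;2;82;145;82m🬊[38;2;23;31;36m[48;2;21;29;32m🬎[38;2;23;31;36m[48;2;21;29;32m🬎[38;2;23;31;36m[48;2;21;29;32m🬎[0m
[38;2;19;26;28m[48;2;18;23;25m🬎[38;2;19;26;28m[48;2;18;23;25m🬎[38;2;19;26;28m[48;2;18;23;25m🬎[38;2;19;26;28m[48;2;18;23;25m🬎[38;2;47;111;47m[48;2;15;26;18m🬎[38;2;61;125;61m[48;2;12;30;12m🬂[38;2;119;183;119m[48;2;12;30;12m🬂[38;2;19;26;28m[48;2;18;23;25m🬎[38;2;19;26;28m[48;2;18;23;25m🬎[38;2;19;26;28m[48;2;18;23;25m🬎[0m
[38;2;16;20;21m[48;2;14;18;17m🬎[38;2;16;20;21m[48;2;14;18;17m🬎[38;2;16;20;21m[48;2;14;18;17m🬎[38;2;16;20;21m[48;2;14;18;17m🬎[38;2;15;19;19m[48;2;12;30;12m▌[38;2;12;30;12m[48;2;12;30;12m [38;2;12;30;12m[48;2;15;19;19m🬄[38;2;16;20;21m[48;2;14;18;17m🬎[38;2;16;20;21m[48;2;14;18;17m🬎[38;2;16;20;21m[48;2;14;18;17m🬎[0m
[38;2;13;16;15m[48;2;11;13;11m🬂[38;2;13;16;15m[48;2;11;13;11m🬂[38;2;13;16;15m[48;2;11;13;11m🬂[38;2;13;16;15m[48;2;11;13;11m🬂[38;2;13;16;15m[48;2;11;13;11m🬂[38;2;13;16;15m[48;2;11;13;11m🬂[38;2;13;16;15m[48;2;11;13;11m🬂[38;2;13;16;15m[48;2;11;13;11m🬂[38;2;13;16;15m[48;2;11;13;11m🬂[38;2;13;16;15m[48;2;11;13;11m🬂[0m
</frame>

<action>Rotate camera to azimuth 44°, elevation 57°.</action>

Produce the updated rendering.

<frame>
[38;2;28;38;45m[48;2;25;35;41m🬂[38;2;28;38;45m[48;2;25;35;41m🬂[38;2;28;38;45m[48;2;25;35;41m🬂[38;2;28;38;45m[48;2;25;35;41m🬂[38;2;28;38;45m[48;2;25;35;41m🬂[38;2;28;38;45m[48;2;25;35;41m🬂[38;2;28;38;45m[48;2;25;35;41m🬂[38;2;28;38;45m[48;2;25;35;41m🬂[38;2;28;38;45m[48;2;25;35;41m🬂[38;2;28;38;45m[48;2;25;35;41m🬂[0m
[38;2;23;31;36m[48;2;21;29;32m🬎[38;2;23;31;36m[48;2;21;29;32m🬎[38;2;23;31;36m[48;2;21;29;32m🬎[38;2;21;30;31m[48;2;84;148;84m🬝[38;2;24;32;37m[48;2;137;200;137m🬀[38;2;24;32;37m[48;2;139;203;139m🬁[38;2;78;142;78m[48;2;23;31;36m🬱[38;2;51;114;51m[48;2;23;30;35m🬏[38;2;23;31;36m[48;2;21;29;32m🬎[38;2;23;31;36m[48;2;21;29;32m🬎[0m
[38;2;19;26;28m[48;2;18;23;25m🬎[38;2;19;26;28m[48;2;18;23;25m🬎[38;2;19;26;28m[48;2;18;23;25m🬎[38;2;18;24;26m[48;2;12;30;12m🬲[38;2;105;169;105m[48;2;12;30;12m🬊[38;2;99;163;99m[48;2;36;77;36m🬎[38;2;64;128;64m[48;2;12;30;12m🬆[38;2;19;26;28m[48;2;18;23;25m🬎[38;2;19;26;28m[48;2;18;23;25m🬎[38;2;19;26;28m[48;2;18;23;25m🬎[0m
[38;2;16;20;21m[48;2;14;18;17m🬎[38;2;16;20;21m[48;2;14;18;17m🬎[38;2;16;20;21m[48;2;14;18;17m🬎[38;2;16;20;21m[48;2;14;18;17m🬎[38;2;12;30;12m[48;2;14;18;18m🬊[38;2;12;30;12m[48;2;14;18;17m🬝[38;2;12;30;12m[48;2;15;19;19m🬀[38;2;16;20;21m[48;2;14;18;17m🬎[38;2;16;20;21m[48;2;14;18;17m🬎[38;2;16;20;21m[48;2;14;18;17m🬎[0m
[38;2;13;16;15m[48;2;11;13;11m🬂[38;2;13;16;15m[48;2;11;13;11m🬂[38;2;13;16;15m[48;2;11;13;11m🬂[38;2;13;16;15m[48;2;11;13;11m🬂[38;2;13;16;15m[48;2;11;13;11m🬂[38;2;13;16;15m[48;2;11;13;11m🬂[38;2;13;16;15m[48;2;11;13;11m🬂[38;2;13;16;15m[48;2;11;13;11m🬂[38;2;13;16;15m[48;2;11;13;11m🬂[38;2;13;16;15m[48;2;11;13;11m🬂[0m
</frame>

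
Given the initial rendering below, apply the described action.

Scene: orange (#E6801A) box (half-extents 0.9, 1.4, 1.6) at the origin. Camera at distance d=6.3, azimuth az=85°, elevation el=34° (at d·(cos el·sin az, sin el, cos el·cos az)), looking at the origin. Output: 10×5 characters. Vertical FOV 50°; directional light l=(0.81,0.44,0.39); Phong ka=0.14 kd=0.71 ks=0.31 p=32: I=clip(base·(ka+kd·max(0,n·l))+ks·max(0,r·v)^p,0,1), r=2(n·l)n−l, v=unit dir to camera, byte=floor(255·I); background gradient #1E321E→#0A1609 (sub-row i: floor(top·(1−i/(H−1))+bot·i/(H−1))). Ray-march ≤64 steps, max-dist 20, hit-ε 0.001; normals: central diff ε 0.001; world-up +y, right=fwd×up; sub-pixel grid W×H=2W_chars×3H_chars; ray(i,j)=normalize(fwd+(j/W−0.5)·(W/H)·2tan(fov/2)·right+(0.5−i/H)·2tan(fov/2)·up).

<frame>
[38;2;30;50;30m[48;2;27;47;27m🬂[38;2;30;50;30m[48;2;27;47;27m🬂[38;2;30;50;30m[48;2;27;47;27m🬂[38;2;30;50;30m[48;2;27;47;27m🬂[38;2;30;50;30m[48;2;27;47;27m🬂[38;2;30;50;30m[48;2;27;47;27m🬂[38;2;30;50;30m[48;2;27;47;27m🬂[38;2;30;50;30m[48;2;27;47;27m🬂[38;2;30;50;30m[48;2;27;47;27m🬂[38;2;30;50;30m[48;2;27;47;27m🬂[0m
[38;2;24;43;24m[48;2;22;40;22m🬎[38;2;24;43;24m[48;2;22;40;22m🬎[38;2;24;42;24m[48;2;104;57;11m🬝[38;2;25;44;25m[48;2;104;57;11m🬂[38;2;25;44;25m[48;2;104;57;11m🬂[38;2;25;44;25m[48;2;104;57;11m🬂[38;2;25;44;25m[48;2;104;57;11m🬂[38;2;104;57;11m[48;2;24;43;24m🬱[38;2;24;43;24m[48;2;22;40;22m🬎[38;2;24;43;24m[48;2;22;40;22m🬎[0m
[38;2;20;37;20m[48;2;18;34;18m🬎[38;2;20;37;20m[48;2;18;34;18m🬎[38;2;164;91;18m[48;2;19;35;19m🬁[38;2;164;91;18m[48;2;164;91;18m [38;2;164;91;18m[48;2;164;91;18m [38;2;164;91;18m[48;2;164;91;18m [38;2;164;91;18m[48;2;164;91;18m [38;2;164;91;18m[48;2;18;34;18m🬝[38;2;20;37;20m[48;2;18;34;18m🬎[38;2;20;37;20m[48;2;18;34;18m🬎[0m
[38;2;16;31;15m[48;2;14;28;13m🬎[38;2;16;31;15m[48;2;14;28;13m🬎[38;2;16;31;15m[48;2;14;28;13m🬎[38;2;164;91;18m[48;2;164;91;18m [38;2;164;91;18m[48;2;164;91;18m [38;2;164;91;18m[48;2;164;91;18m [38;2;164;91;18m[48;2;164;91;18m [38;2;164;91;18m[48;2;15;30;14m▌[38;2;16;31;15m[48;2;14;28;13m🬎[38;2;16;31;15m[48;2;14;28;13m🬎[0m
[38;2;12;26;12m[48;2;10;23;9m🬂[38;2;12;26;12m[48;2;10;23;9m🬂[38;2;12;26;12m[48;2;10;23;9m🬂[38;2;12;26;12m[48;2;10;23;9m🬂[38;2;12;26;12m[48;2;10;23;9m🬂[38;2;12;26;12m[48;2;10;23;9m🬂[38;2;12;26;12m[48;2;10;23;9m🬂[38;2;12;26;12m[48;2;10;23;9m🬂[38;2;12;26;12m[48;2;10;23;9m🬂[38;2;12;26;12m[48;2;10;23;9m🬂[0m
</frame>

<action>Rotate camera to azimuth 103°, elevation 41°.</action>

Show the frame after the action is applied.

<frame>
[38;2;30;50;30m[48;2;27;47;27m🬂[38;2;30;50;30m[48;2;27;47;27m🬂[38;2;30;50;30m[48;2;27;47;27m🬂[38;2;30;50;30m[48;2;27;47;27m🬂[38;2;30;50;30m[48;2;27;47;27m🬂[38;2;30;50;30m[48;2;27;47;27m🬂[38;2;30;50;30m[48;2;27;47;27m🬂[38;2;30;50;30m[48;2;27;47;27m🬂[38;2;30;50;30m[48;2;27;47;27m🬂[38;2;30;50;30m[48;2;27;47;27m🬂[0m
[38;2;24;43;24m[48;2;22;40;22m🬎[38;2;24;43;24m[48;2;22;40;22m🬎[38;2;24;42;24m[48;2;104;57;11m🬝[38;2;25;44;25m[48;2;104;57;11m🬀[38;2;104;57;11m[48;2;104;57;11m [38;2;25;44;25m[48;2;104;57;11m🬂[38;2;25;44;25m[48;2;104;57;11m🬂[38;2;104;57;11m[48;2;24;42;24m🬓[38;2;24;43;24m[48;2;22;40;22m🬎[38;2;24;43;24m[48;2;22;40;22m🬎[0m
[38;2;20;37;20m[48;2;18;34;18m🬎[38;2;20;37;20m[48;2;18;34;18m🬎[38;2;164;91;18m[48;2;19;35;19m🬉[38;2;164;91;18m[48;2;164;91;18m [38;2;164;91;18m[48;2;164;91;18m [38;2;164;91;18m[48;2;104;57;11m🬺[38;2;104;57;11m[48;2;164;91;18m🬂[38;2;144;79;15m[48;2;19;36;19m▌[38;2;20;37;20m[48;2;18;34;18m🬎[38;2;20;37;20m[48;2;18;34;18m🬎[0m
[38;2;16;31;15m[48;2;14;28;13m🬎[38;2;16;31;15m[48;2;14;28;13m🬎[38;2;16;31;15m[48;2;14;28;13m🬎[38;2;164;91;18m[48;2;14;28;13m🬬[38;2;164;91;18m[48;2;164;91;18m [38;2;164;91;18m[48;2;164;91;18m [38;2;164;91;18m[48;2;164;91;18m [38;2;164;91;18m[48;2;15;29;14m🬄[38;2;16;31;15m[48;2;14;28;13m🬎[38;2;16;31;15m[48;2;14;28;13m🬎[0m
[38;2;12;26;12m[48;2;10;23;9m🬂[38;2;12;26;12m[48;2;10;23;9m🬂[38;2;12;26;12m[48;2;10;23;9m🬂[38;2;12;26;12m[48;2;10;23;9m🬂[38;2;12;26;12m[48;2;10;23;9m🬂[38;2;12;26;12m[48;2;10;23;9m🬂[38;2;164;91;18m[48;2;10;23;10m🬁[38;2;12;26;12m[48;2;10;23;9m🬂[38;2;12;26;12m[48;2;10;23;9m🬂[38;2;12;26;12m[48;2;10;23;9m🬂[0m
</frame>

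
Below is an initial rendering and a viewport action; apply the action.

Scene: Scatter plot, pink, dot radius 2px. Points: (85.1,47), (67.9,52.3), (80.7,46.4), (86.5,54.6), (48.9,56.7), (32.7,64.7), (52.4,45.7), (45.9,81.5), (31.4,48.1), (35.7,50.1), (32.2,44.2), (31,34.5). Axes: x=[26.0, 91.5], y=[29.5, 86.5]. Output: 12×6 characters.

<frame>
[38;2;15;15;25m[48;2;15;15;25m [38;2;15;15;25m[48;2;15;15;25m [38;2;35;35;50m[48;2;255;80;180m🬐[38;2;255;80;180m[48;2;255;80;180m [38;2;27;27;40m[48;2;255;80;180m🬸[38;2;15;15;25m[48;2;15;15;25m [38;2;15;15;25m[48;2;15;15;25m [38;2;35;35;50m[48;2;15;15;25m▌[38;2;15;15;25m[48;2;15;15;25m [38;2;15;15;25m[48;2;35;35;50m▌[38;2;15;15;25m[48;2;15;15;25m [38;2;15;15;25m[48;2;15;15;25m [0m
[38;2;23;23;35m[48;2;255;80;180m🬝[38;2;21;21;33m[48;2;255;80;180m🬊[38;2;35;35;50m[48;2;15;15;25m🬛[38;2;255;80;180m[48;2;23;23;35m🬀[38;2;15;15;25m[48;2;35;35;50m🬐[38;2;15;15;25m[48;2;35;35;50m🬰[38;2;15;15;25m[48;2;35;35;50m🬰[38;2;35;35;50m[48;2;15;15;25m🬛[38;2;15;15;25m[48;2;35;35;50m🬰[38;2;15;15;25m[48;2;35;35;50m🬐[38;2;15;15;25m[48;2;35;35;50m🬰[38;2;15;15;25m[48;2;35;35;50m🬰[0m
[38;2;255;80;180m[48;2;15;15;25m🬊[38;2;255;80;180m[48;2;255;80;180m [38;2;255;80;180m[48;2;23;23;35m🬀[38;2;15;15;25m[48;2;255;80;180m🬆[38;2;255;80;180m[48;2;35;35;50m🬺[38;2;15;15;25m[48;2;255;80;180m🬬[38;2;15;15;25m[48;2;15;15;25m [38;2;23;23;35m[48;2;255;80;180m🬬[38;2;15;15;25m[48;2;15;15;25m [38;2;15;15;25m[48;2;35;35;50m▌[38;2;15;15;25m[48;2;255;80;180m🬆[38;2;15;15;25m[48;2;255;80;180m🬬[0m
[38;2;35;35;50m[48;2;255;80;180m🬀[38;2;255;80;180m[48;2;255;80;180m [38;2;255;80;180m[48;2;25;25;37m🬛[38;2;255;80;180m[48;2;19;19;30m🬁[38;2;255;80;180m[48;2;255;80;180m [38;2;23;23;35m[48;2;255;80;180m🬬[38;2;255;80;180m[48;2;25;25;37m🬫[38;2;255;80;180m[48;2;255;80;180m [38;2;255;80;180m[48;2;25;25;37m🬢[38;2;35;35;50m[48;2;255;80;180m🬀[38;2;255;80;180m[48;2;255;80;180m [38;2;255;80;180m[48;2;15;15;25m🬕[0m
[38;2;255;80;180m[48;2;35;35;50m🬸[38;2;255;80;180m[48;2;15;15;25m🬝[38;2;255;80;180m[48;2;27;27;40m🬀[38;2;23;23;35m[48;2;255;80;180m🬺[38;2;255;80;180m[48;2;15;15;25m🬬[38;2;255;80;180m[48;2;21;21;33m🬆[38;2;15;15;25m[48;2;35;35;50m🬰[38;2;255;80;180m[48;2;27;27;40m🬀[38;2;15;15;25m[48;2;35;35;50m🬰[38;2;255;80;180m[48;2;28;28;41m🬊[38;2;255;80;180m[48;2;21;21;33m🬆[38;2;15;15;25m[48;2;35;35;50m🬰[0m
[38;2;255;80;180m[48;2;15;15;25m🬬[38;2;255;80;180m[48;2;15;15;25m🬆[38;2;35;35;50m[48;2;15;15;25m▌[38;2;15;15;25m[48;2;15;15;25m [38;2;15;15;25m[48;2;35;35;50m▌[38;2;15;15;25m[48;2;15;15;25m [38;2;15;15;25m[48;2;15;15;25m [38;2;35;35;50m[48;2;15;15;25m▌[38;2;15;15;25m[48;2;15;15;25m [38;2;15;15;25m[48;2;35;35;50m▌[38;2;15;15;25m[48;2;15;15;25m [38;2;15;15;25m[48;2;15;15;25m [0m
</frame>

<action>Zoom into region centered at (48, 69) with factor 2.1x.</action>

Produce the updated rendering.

<frame>
[38;2;15;15;25m[48;2;15;15;25m [38;2;15;15;25m[48;2;15;15;25m [38;2;35;35;50m[48;2;15;15;25m▌[38;2;15;15;25m[48;2;255;80;180m🬺[38;2;255;80;180m[48;2;15;15;25m🬬[38;2;255;80;180m[48;2;15;15;25m🬆[38;2;15;15;25m[48;2;15;15;25m [38;2;35;35;50m[48;2;15;15;25m▌[38;2;15;15;25m[48;2;15;15;25m [38;2;15;15;25m[48;2;35;35;50m▌[38;2;15;15;25m[48;2;15;15;25m [38;2;15;15;25m[48;2;15;15;25m [0m
[38;2;15;15;25m[48;2;35;35;50m🬰[38;2;15;15;25m[48;2;35;35;50m🬰[38;2;35;35;50m[48;2;15;15;25m🬛[38;2;15;15;25m[48;2;35;35;50m🬰[38;2;15;15;25m[48;2;35;35;50m🬐[38;2;15;15;25m[48;2;35;35;50m🬰[38;2;15;15;25m[48;2;35;35;50m🬰[38;2;35;35;50m[48;2;15;15;25m🬛[38;2;15;15;25m[48;2;35;35;50m🬰[38;2;15;15;25m[48;2;35;35;50m🬐[38;2;15;15;25m[48;2;35;35;50m🬰[38;2;15;15;25m[48;2;35;35;50m🬰[0m
[38;2;15;15;25m[48;2;15;15;25m [38;2;15;15;25m[48;2;15;15;25m [38;2;35;35;50m[48;2;15;15;25m▌[38;2;15;15;25m[48;2;15;15;25m [38;2;15;15;25m[48;2;35;35;50m▌[38;2;15;15;25m[48;2;15;15;25m [38;2;15;15;25m[48;2;15;15;25m [38;2;35;35;50m[48;2;15;15;25m▌[38;2;15;15;25m[48;2;15;15;25m [38;2;15;15;25m[48;2;35;35;50m▌[38;2;15;15;25m[48;2;15;15;25m [38;2;15;15;25m[48;2;15;15;25m [0m
[38;2;255;80;180m[48;2;35;35;50m🬺[38;2;23;23;35m[48;2;255;80;180m🬬[38;2;35;35;50m[48;2;15;15;25m🬕[38;2;35;35;50m[48;2;15;15;25m🬂[38;2;35;35;50m[48;2;15;15;25m🬨[38;2;35;35;50m[48;2;15;15;25m🬂[38;2;35;35;50m[48;2;15;15;25m🬂[38;2;35;35;50m[48;2;15;15;25m🬕[38;2;35;35;50m[48;2;15;15;25m🬂[38;2;35;35;50m[48;2;15;15;25m🬨[38;2;35;35;50m[48;2;15;15;25m🬂[38;2;35;35;50m[48;2;15;15;25m🬂[0m
[38;2;255;80;180m[48;2;21;21;33m🬆[38;2;15;15;25m[48;2;35;35;50m🬰[38;2;35;35;50m[48;2;15;15;25m🬛[38;2;15;15;25m[48;2;35;35;50m🬰[38;2;15;15;25m[48;2;35;35;50m🬐[38;2;15;15;25m[48;2;35;35;50m🬰[38;2;23;23;35m[48;2;255;80;180m🬬[38;2;35;35;50m[48;2;15;15;25m🬛[38;2;15;15;25m[48;2;35;35;50m🬰[38;2;15;15;25m[48;2;35;35;50m🬐[38;2;15;15;25m[48;2;35;35;50m🬰[38;2;15;15;25m[48;2;35;35;50m🬰[0m
[38;2;15;15;25m[48;2;15;15;25m [38;2;15;15;25m[48;2;15;15;25m [38;2;35;35;50m[48;2;15;15;25m▌[38;2;15;15;25m[48;2;15;15;25m [38;2;15;15;25m[48;2;35;35;50m▌[38;2;15;15;25m[48;2;255;80;180m🬐[38;2;255;80;180m[48;2;255;80;180m [38;2;23;23;35m[48;2;255;80;180m🬸[38;2;15;15;25m[48;2;15;15;25m [38;2;15;15;25m[48;2;35;35;50m▌[38;2;15;15;25m[48;2;15;15;25m [38;2;15;15;25m[48;2;15;15;25m [0m
</frame>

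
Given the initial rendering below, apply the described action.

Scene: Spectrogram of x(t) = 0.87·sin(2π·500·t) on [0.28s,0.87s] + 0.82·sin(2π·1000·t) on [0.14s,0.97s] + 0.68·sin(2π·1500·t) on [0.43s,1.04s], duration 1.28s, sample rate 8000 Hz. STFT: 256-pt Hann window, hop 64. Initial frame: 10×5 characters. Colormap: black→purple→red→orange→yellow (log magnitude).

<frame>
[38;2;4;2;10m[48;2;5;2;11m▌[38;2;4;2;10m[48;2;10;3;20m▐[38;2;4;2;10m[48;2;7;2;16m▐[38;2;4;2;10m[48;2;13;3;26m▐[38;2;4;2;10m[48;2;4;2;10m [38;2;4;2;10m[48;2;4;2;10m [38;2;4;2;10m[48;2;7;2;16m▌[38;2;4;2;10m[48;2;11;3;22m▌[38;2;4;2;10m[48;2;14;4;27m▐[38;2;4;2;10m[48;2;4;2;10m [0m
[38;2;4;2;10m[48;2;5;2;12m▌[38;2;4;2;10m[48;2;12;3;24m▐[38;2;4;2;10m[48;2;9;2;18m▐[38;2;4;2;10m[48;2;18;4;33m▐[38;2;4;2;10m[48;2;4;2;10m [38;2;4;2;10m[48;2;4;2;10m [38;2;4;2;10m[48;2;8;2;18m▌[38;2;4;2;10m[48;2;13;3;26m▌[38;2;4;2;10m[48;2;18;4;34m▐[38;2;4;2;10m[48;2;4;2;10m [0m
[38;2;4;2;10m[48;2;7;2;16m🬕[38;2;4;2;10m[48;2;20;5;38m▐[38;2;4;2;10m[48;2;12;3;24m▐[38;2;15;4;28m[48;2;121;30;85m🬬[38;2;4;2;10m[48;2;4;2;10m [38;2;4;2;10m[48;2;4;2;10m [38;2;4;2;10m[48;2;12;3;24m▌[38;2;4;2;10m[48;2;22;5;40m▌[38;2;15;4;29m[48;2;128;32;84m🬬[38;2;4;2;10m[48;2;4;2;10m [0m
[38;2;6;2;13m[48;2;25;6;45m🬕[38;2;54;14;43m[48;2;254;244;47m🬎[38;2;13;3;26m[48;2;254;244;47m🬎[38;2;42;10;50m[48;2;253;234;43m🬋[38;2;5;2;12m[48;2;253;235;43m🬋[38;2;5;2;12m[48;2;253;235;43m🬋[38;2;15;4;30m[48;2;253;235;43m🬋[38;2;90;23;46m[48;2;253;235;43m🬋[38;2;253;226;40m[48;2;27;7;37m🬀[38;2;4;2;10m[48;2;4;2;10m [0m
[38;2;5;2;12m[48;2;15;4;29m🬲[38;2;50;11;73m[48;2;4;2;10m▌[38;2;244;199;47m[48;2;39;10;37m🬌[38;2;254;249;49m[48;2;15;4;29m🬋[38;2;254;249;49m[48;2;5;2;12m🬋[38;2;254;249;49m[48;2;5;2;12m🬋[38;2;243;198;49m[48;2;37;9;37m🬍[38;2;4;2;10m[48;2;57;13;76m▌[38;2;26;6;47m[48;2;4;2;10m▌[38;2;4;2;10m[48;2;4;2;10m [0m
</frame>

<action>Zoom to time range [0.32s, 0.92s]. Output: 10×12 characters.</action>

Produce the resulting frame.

<frame>
[38;2;4;2;10m[48;2;4;2;10m [38;2;4;2;10m[48;2;13;3;25m▌[38;2;4;2;10m[48;2;4;2;10m [38;2;4;2;10m[48;2;4;2;10m [38;2;4;2;10m[48;2;4;2;10m [38;2;4;2;10m[48;2;4;2;10m [38;2;4;2;10m[48;2;4;2;10m [38;2;4;2;10m[48;2;4;2;10m [38;2;4;2;10m[48;2;4;2;10m [38;2;6;2;14m[48;2;7;2;16m▌[0m
[38;2;4;2;10m[48;2;4;2;10m [38;2;4;2;10m[48;2;13;4;26m▌[38;2;4;2;10m[48;2;4;2;10m [38;2;4;2;10m[48;2;4;2;10m [38;2;4;2;10m[48;2;4;2;10m [38;2;4;2;10m[48;2;4;2;10m [38;2;4;2;10m[48;2;4;2;10m [38;2;4;2;10m[48;2;4;2;10m [38;2;4;2;10m[48;2;4;2;10m [38;2;6;2;14m[48;2;7;2;16m▌[0m
[38;2;4;2;10m[48;2;4;2;10m [38;2;4;2;10m[48;2;14;4;28m▌[38;2;4;2;10m[48;2;4;2;10m [38;2;4;2;10m[48;2;4;2;10m [38;2;4;2;10m[48;2;4;2;10m [38;2;4;2;10m[48;2;4;2;10m [38;2;4;2;10m[48;2;4;2;10m [38;2;4;2;10m[48;2;4;2;10m [38;2;4;2;10m[48;2;4;2;10m [38;2;6;2;14m[48;2;8;2;16m▌[0m
[38;2;4;2;10m[48;2;4;2;10m [38;2;4;2;10m[48;2;16;4;31m▌[38;2;4;2;10m[48;2;4;2;10m [38;2;4;2;10m[48;2;4;2;10m [38;2;4;2;10m[48;2;4;2;10m [38;2;4;2;10m[48;2;4;2;10m [38;2;4;2;10m[48;2;4;2;10m [38;2;4;2;10m[48;2;4;2;10m [38;2;4;2;10m[48;2;4;2;10m [38;2;7;2;15m[48;2;8;2;17m▌[0m
[38;2;4;2;10m[48;2;4;2;10m [38;2;4;2;10m[48;2;20;5;37m▌[38;2;4;2;10m[48;2;4;2;10m [38;2;4;2;10m[48;2;4;2;10m [38;2;4;2;10m[48;2;4;2;10m [38;2;4;2;10m[48;2;4;2;10m [38;2;4;2;10m[48;2;4;2;10m [38;2;4;2;10m[48;2;4;2;10m [38;2;4;2;10m[48;2;4;2;10m [38;2;7;2;16m[48;2;9;3;19m▌[0m
[38;2;4;2;10m[48;2;4;2;10m [38;2;4;2;10m[48;2;27;6;49m▌[38;2;4;2;10m[48;2;4;2;10m [38;2;4;2;10m[48;2;4;2;10m [38;2;4;2;10m[48;2;4;2;10m [38;2;4;2;10m[48;2;4;2;10m [38;2;4;2;10m[48;2;4;2;10m [38;2;4;2;10m[48;2;4;2;10m [38;2;4;2;10m[48;2;4;2;10m [38;2;8;2;18m[48;2;10;3;21m▌[0m
[38;2;4;2;10m[48;2;4;2;10m [38;2;4;2;10m[48;2;51;11;77m▌[38;2;4;2;10m[48;2;4;2;10m [38;2;4;2;10m[48;2;4;2;10m [38;2;4;2;10m[48;2;4;2;10m [38;2;4;2;10m[48;2;4;2;10m [38;2;4;2;10m[48;2;4;2;10m [38;2;4;2;10m[48;2;4;2;10m [38;2;4;2;10m[48;2;4;2;10m [38;2;10;3;20m[48;2;12;3;24m▌[0m
[38;2;4;2;10m[48;2;4;2;10m [38;2;4;2;10m[48;2;226;125;53m▌[38;2;6;2;14m[48;2;253;226;40m🬰[38;2;6;2;14m[48;2;253;226;40m🬰[38;2;6;2;14m[48;2;253;226;40m🬰[38;2;6;2;14m[48;2;253;226;40m🬰[38;2;6;2;14m[48;2;253;226;40m🬰[38;2;6;2;14m[48;2;253;226;40m🬰[38;2;6;2;14m[48;2;253;226;40m🬰[38;2;15;4;29m[48;2;253;226;40m🬰[0m
[38;2;4;2;10m[48;2;254;244;47m🬎[38;2;34;8;48m[48;2;254;244;47m🬎[38;2;4;2;10m[48;2;254;244;47m🬎[38;2;4;2;10m[48;2;254;244;47m🬎[38;2;4;2;10m[48;2;254;244;47m🬎[38;2;4;2;10m[48;2;254;244;47m🬎[38;2;4;2;10m[48;2;254;244;47m🬎[38;2;4;2;10m[48;2;254;244;47m🬎[38;2;4;2;10m[48;2;254;244;47m🬎[38;2;20;5;37m[48;2;254;244;47m🬎[0m
[38;2;251;179;21m[48;2;4;2;10m🬂[38;2;251;179;21m[48;2;16;4;31m🬂[38;2;251;179;21m[48;2;4;2;10m🬂[38;2;251;179;21m[48;2;4;2;10m🬂[38;2;251;179;21m[48;2;4;2;10m🬂[38;2;251;179;21m[48;2;4;2;10m🬂[38;2;251;179;21m[48;2;4;2;10m🬂[38;2;251;179;21m[48;2;4;2;10m🬂[38;2;251;179;21m[48;2;4;2;10m🬂[38;2;251;179;21m[48;2;56;13;81m🬂[0m
[38;2;7;2;15m[48;2;254;249;49m🬰[38;2;16;4;31m[48;2;254;249;49m🬰[38;2;7;2;15m[48;2;254;249;49m🬰[38;2;7;2;15m[48;2;254;249;49m🬰[38;2;7;2;15m[48;2;254;249;49m🬰[38;2;7;2;15m[48;2;254;249;49m🬰[38;2;7;2;15m[48;2;254;249;49m🬰[38;2;7;2;15m[48;2;254;249;49m🬰[38;2;7;2;15m[48;2;254;249;49m🬰[38;2;212;77;61m[48;2;252;203;30m🬰[0m
[38;2;4;2;10m[48;2;4;2;10m [38;2;4;2;10m[48;2;23;5;42m▌[38;2;4;2;10m[48;2;4;2;10m [38;2;4;2;10m[48;2;4;2;10m [38;2;4;2;10m[48;2;4;2;10m [38;2;4;2;10m[48;2;4;2;10m [38;2;4;2;10m[48;2;4;2;10m [38;2;4;2;10m[48;2;4;2;10m [38;2;4;2;10m[48;2;4;2;10m [38;2;101;25;86m[48;2;60;13;87m🬊[0m
</frame>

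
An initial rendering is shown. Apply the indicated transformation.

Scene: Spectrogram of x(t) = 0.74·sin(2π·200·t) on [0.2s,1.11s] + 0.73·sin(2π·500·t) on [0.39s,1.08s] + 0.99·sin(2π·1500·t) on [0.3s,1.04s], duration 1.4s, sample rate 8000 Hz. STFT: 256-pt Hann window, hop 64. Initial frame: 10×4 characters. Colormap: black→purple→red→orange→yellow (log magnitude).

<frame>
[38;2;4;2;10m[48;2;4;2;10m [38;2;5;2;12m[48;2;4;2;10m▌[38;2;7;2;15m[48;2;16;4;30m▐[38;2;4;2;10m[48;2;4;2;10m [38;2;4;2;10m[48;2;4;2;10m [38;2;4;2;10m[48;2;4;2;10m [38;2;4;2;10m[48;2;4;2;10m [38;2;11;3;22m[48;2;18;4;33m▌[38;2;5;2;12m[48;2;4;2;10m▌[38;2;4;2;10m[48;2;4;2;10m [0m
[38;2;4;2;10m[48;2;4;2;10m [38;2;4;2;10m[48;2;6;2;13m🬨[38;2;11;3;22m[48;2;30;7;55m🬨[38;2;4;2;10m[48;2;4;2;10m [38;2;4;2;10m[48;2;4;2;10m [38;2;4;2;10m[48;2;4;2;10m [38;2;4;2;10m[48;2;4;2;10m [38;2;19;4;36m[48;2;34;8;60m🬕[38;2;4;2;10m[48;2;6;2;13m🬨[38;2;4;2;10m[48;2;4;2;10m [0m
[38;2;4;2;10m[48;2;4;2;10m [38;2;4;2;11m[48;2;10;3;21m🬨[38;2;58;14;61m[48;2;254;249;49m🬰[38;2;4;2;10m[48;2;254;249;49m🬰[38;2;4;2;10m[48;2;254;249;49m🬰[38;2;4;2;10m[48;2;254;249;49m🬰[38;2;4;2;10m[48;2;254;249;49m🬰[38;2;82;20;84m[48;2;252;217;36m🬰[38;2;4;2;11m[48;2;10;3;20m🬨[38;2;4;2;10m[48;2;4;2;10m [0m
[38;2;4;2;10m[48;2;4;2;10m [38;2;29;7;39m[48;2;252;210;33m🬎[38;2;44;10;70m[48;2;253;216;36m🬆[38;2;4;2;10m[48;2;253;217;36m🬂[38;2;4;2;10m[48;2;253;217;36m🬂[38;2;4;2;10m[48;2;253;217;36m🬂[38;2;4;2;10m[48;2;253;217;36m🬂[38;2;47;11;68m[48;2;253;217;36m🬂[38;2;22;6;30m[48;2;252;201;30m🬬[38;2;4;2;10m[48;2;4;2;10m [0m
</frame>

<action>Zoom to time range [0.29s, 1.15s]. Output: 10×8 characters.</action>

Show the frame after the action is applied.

<frame>
[38;2;4;2;10m[48;2;13;3;25m▐[38;2;6;2;14m[48;2;4;2;10m▌[38;2;4;2;10m[48;2;4;2;10m [38;2;4;2;10m[48;2;4;2;10m [38;2;4;2;10m[48;2;4;2;10m [38;2;4;2;10m[48;2;4;2;10m [38;2;4;2;10m[48;2;4;2;10m [38;2;4;2;10m[48;2;4;2;10m [38;2;4;2;10m[48;2;13;3;25m▌[38;2;7;2;15m[48;2;16;4;31m▐[0m
[38;2;4;2;10m[48;2;14;4;28m▐[38;2;4;2;10m[48;2;6;2;14m▐[38;2;4;2;10m[48;2;4;2;10m [38;2;4;2;10m[48;2;4;2;10m [38;2;4;2;10m[48;2;4;2;10m [38;2;4;2;10m[48;2;4;2;10m [38;2;4;2;10m[48;2;4;2;10m [38;2;4;2;10m[48;2;4;2;10m [38;2;4;2;10m[48;2;14;4;27m▌[38;2;7;2;15m[48;2;18;4;34m▐[0m
[38;2;4;2;10m[48;2;18;4;33m▐[38;2;4;2;10m[48;2;7;2;15m▐[38;2;4;2;10m[48;2;4;2;10m [38;2;4;2;10m[48;2;4;2;10m [38;2;4;2;10m[48;2;4;2;10m [38;2;4;2;10m[48;2;4;2;10m [38;2;4;2;10m[48;2;4;2;10m [38;2;4;2;10m[48;2;4;2;10m [38;2;4;2;10m[48;2;17;4;33m▌[38;2;7;2;16m[48;2;22;5;41m▐[0m
[38;2;4;2;11m[48;2;26;6;47m▐[38;2;4;2;10m[48;2;8;2;18m▐[38;2;4;2;10m[48;2;4;2;10m [38;2;4;2;10m[48;2;4;2;10m [38;2;4;2;10m[48;2;4;2;10m [38;2;4;2;10m[48;2;4;2;10m [38;2;4;2;10m[48;2;4;2;10m [38;2;4;2;10m[48;2;4;2;10m [38;2;4;2;10m[48;2;26;6;47m▌[38;2;9;3;19m[48;2;32;7;58m▐[0m
[38;2;31;7;45m[48;2;254;249;49m🬎[38;2;7;2;15m[48;2;254;249;49m🬎[38;2;4;2;10m[48;2;254;249;49m🬎[38;2;4;2;10m[48;2;254;249;49m🬎[38;2;4;2;10m[48;2;254;249;49m🬎[38;2;4;2;10m[48;2;254;249;49m🬎[38;2;4;2;10m[48;2;254;249;49m🬎[38;2;4;2;10m[48;2;254;249;49m🬎[38;2;30;7;44m[48;2;254;249;49m🬎[38;2;38;9;48m[48;2;250;161;13m🬬[0m
[38;2;251;189;25m[48;2;34;8;48m🬂[38;2;251;186;24m[48;2;12;3;24m🬂[38;2;251;186;24m[48;2;4;2;10m🬂[38;2;251;186;24m[48;2;4;2;10m🬂[38;2;251;186;24m[48;2;4;2;10m🬂[38;2;251;186;24m[48;2;4;2;10m🬂[38;2;251;186;24m[48;2;4;2;10m🬂[38;2;251;186;24m[48;2;4;2;10m🬂[38;2;251;189;25m[48;2;32;8;45m🬂[38;2;247;147;13m[48;2;45;11;57m🬀[0m
[38;2;28;6;50m[48;2;13;3;25m🬲[38;2;23;6;41m[48;2;253;221;38m🬎[38;2;4;2;10m[48;2;253;221;38m🬎[38;2;4;2;10m[48;2;253;221;38m🬎[38;2;4;2;10m[48;2;253;221;38m🬎[38;2;4;2;10m[48;2;253;221;38m🬎[38;2;4;2;10m[48;2;253;221;38m🬎[38;2;4;2;10m[48;2;253;221;38m🬎[38;2;17;4;32m[48;2;253;221;38m🬎[38;2;46;10;76m[48;2;246;177;30m🬎[0m
[38;2;25;6;46m[48;2;236;152;43m🬂[38;2;251;187;24m[48;2;221;95;49m🬎[38;2;251;186;23m[48;2;218;89;53m🬎[38;2;251;186;23m[48;2;218;89;53m🬎[38;2;251;186;23m[48;2;218;89;53m🬎[38;2;251;186;23m[48;2;218;89;53m🬎[38;2;251;186;23m[48;2;218;89;53m🬎[38;2;251;186;23m[48;2;218;89;53m🬎[38;2;251;186;23m[48;2;219;91;52m🬎[38;2;252;198;28m[48;2;233;118;32m🬌[0m
</frame>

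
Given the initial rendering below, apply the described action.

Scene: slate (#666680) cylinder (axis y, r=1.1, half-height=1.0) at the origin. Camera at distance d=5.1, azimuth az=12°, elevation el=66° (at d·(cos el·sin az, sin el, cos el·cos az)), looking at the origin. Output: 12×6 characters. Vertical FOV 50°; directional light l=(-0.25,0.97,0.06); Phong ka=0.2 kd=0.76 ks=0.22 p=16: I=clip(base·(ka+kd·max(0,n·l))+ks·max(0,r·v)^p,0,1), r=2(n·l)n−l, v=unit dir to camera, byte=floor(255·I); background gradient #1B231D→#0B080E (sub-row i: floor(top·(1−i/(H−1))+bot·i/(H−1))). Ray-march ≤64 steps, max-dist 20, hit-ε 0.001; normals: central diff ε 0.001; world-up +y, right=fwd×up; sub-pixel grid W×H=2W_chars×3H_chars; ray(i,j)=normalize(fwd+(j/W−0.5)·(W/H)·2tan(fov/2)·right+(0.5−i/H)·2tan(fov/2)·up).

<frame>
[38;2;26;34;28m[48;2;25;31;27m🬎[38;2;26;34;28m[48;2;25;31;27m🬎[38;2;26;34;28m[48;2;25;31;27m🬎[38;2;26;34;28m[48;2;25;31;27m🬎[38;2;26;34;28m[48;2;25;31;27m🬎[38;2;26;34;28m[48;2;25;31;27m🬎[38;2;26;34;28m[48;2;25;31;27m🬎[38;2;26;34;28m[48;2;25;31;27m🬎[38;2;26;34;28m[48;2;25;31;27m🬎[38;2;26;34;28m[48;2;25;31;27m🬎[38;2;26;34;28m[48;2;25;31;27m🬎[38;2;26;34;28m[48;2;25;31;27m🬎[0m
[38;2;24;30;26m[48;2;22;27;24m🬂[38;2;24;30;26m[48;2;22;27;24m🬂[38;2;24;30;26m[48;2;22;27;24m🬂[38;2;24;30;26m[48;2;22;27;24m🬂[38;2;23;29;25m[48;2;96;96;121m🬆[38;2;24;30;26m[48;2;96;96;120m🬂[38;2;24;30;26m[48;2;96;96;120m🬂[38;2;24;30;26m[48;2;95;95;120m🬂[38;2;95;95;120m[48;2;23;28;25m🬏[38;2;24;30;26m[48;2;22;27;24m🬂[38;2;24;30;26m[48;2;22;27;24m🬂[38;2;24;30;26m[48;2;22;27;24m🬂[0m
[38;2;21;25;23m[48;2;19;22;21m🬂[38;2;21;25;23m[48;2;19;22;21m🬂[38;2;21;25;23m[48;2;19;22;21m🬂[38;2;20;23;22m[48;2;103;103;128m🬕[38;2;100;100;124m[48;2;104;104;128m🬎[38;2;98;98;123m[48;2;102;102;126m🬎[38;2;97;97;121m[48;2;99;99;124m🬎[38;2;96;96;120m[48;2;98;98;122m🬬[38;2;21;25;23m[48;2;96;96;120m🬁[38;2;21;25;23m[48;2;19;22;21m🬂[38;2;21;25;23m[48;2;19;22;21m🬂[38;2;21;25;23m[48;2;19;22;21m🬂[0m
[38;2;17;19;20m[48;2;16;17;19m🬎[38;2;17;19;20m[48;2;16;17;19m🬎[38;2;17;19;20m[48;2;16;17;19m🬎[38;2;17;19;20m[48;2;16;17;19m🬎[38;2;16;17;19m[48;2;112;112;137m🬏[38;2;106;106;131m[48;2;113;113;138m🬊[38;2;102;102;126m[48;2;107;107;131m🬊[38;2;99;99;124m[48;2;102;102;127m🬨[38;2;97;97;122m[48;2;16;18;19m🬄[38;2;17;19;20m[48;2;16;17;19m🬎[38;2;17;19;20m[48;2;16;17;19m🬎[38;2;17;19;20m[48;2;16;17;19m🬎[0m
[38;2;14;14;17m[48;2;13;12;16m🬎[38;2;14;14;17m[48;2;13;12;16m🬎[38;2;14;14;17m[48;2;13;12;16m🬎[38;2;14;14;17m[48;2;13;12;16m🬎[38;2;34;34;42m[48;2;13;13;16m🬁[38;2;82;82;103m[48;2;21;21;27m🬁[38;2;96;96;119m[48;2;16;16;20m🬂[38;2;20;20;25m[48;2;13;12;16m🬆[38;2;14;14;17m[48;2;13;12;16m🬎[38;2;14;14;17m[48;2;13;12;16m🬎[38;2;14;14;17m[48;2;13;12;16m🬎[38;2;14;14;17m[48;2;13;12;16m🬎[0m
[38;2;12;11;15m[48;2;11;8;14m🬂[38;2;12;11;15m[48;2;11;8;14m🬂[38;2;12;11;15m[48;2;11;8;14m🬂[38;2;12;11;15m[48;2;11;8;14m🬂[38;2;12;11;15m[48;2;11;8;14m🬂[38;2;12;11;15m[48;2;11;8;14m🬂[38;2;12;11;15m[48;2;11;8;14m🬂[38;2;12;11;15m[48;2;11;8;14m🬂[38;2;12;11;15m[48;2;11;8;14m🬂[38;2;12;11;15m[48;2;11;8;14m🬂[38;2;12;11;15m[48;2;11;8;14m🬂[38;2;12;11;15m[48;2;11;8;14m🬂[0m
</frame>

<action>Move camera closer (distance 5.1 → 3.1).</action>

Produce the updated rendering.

<frame>
[38;2;26;34;28m[48;2;25;31;27m🬎[38;2;26;34;28m[48;2;25;31;27m🬎[38;2;26;33;28m[48;2;96;96;120m🬝[38;2;27;35;29m[48;2;95;95;120m🬀[38;2;95;95;120m[48;2;95;95;120m [38;2;95;95;120m[48;2;95;95;120m [38;2;95;95;119m[48;2;95;95;120m🬂[38;2;95;95;119m[48;2;95;95;120m🬊[38;2;95;95;119m[48;2;95;95;119m [38;2;95;95;119m[48;2;26;34;28m🬱[38;2;26;34;28m[48;2;25;31;27m🬎[38;2;26;34;28m[48;2;25;31;27m🬎[0m
[38;2;24;30;26m[48;2;22;27;24m🬂[38;2;23;28;25m[48;2;96;96;121m🬕[38;2;96;96;120m[48;2;98;98;122m🬎[38;2;96;96;120m[48;2;98;98;122m🬎[38;2;96;96;120m[48;2;97;97;122m🬎[38;2;96;96;120m[48;2;97;97;121m🬎[38;2;95;95;120m[48;2;96;96;120m🬂[38;2;95;95;120m[48;2;96;96;120m🬎[38;2;95;95;120m[48;2;95;95;120m [38;2;95;95;119m[48;2;95;95;120m🬊[38;2;95;95;119m[48;2;24;30;26m🬺[38;2;24;30;26m[48;2;22;27;24m🬂[0m
[38;2;21;25;23m[48;2;19;22;21m🬂[38;2;20;23;22m[48;2;101;101;125m▌[38;2;100;100;124m[48;2;104;104;129m🬎[38;2;100;100;125m[48;2;105;105;130m🬎[38;2;100;100;124m[48;2;104;104;128m🬎[38;2;98;98;123m[48;2;102;102;126m🬎[38;2;97;97;121m[48;2;99;99;124m🬎[38;2;96;96;120m[48;2;98;98;122m🬬[38;2;95;95;120m[48;2;96;96;120m🬁[38;2;95;95;120m[48;2;96;96;120m🬬[38;2;95;95;120m[48;2;95;95;119m🬺[38;2;21;25;23m[48;2;19;22;21m🬂[0m
[38;2;17;19;20m[48;2;16;17;19m🬎[38;2;109;109;134m[48;2;16;18;19m🬉[38;2;111;111;136m[48;2;120;120;144m🬎[38;2;112;112;137m[48;2;122;122;146m🬎[38;2;110;110;134m[48;2;118;118;142m🬊[38;2;106;106;131m[48;2;113;113;138m🬊[38;2;102;102;126m[48;2;107;107;131m🬊[38;2;99;99;124m[48;2;102;102;127m🬨[38;2;96;96;121m[48;2;98;98;122m🬊[38;2;96;96;120m[48;2;97;97;121m🬬[38;2;95;95;120m[48;2;16;17;19m🬝[38;2;17;19;20m[48;2;16;17;19m🬎[0m
[38;2;14;14;17m[48;2;13;12;16m🬎[38;2;14;14;17m[48;2;13;12;16m🬎[38;2;129;129;153m[48;2;13;12;16m🬊[38;2;13;12;16m[48;2;134;134;158m🬏[38;2;128;128;152m[48;2;138;138;162m🬊[38;2;121;121;146m[48;2;129;129;154m🬊[38;2;112;112;136m[48;2;119;119;143m🬊[38;2;105;105;129m[48;2;110;110;134m🬨[38;2;100;100;124m[48;2;102;102;127m🬨[38;2;97;97;121m[48;2;13;12;16m🬎[38;2;96;96;120m[48;2;13;13;16m🬀[38;2;14;14;17m[48;2;13;12;16m🬎[0m
[38;2;12;11;15m[48;2;11;8;14m🬂[38;2;12;11;15m[48;2;11;8;14m🬂[38;2;12;11;15m[48;2;11;8;14m🬂[38;2;12;11;15m[48;2;11;8;14m🬂[38;2;143;143;167m[48;2;14;12;18m🬁[38;2;135;135;159m[48;2;13;11;17m🬂[38;2;122;122;147m[48;2;15;14;19m🬂[38;2;110;110;135m[48;2;11;8;14m🬂[38;2;20;20;25m[48;2;11;9;14m🬀[38;2;12;11;15m[48;2;11;8;14m🬂[38;2;12;11;15m[48;2;11;8;14m🬂[38;2;12;11;15m[48;2;11;8;14m🬂[0m
</frame>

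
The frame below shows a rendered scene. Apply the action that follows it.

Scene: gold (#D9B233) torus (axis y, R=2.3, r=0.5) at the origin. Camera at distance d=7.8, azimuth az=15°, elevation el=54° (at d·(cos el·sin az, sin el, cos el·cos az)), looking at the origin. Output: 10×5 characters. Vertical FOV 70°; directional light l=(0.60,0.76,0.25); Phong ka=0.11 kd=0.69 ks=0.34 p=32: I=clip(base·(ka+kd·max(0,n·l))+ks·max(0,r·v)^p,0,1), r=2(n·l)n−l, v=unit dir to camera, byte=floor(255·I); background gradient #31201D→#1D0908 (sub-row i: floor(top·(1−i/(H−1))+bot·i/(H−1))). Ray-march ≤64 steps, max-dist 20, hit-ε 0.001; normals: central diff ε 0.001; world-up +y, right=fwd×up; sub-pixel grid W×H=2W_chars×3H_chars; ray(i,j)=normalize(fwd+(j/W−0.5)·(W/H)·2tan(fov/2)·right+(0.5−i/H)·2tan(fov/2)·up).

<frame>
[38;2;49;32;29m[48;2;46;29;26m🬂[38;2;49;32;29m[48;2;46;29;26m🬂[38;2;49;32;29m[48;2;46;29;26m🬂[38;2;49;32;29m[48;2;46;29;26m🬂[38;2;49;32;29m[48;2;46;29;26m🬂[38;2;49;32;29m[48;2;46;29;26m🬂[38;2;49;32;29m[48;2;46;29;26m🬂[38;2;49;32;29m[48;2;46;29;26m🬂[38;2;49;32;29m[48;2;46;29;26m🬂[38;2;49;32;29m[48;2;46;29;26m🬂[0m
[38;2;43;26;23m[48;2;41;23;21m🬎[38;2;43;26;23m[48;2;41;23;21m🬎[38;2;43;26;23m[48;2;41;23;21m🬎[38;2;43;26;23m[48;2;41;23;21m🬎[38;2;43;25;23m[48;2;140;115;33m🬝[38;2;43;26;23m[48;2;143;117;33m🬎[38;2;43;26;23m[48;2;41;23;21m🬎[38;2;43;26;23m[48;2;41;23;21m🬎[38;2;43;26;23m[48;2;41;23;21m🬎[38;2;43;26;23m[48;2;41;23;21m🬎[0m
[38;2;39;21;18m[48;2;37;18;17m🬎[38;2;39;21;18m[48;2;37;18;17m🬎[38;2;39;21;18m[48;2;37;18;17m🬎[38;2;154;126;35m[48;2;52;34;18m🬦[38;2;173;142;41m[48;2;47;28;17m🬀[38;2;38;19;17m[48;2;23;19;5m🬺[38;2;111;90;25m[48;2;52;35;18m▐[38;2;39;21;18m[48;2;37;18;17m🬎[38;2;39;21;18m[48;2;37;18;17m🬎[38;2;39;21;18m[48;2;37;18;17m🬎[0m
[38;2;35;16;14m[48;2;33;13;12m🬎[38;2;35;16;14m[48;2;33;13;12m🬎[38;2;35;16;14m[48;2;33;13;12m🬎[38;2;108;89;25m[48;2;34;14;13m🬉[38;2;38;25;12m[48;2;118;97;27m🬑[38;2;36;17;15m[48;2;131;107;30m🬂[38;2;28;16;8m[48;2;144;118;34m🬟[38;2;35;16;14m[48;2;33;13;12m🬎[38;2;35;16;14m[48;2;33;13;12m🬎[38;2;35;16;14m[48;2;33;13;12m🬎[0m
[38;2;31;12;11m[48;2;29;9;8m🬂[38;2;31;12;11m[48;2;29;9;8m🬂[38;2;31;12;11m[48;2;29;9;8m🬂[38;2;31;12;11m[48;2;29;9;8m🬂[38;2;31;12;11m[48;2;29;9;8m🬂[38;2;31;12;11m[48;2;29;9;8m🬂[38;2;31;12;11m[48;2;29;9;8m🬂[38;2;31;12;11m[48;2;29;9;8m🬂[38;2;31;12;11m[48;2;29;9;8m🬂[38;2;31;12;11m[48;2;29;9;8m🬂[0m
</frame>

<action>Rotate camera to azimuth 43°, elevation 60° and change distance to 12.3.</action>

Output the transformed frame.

<frame>
[38;2;49;32;29m[48;2;46;29;26m🬂[38;2;49;32;29m[48;2;46;29;26m🬂[38;2;49;32;29m[48;2;46;29;26m🬂[38;2;49;32;29m[48;2;46;29;26m🬂[38;2;49;32;29m[48;2;46;29;26m🬂[38;2;49;32;29m[48;2;46;29;26m🬂[38;2;49;32;29m[48;2;46;29;26m🬂[38;2;49;32;29m[48;2;46;29;26m🬂[38;2;49;32;29m[48;2;46;29;26m🬂[38;2;49;32;29m[48;2;46;29;26m🬂[0m
[38;2;43;26;23m[48;2;41;23;21m🬎[38;2;43;26;23m[48;2;41;23;21m🬎[38;2;43;26;23m[48;2;41;23;21m🬎[38;2;43;26;23m[48;2;41;23;21m🬎[38;2;43;26;23m[48;2;41;23;21m🬎[38;2;43;26;23m[48;2;41;23;21m🬎[38;2;43;26;23m[48;2;41;23;21m🬎[38;2;43;26;23m[48;2;41;23;21m🬎[38;2;43;26;23m[48;2;41;23;21m🬎[38;2;43;26;23m[48;2;41;23;21m🬎[0m
[38;2;39;21;18m[48;2;37;18;17m🬎[38;2;39;21;18m[48;2;37;18;17m🬎[38;2;39;21;18m[48;2;37;18;17m🬎[38;2;39;21;18m[48;2;37;18;17m🬎[38;2;145;119;33m[48;2;38;20;18m🬔[38;2;156;128;36m[48;2;38;19;17m🬂[38;2;137;112;32m[48;2;39;20;18m🬓[38;2;39;21;18m[48;2;37;18;17m🬎[38;2;39;21;18m[48;2;37;18;17m🬎[38;2;39;21;18m[48;2;37;18;17m🬎[0m
[38;2;35;16;14m[48;2;33;13;12m🬎[38;2;35;16;14m[48;2;33;13;12m🬎[38;2;35;16;14m[48;2;33;13;12m🬎[38;2;35;16;14m[48;2;33;13;12m🬎[38;2;135;110;31m[48;2;34;14;13m🬁[38;2;133;109;31m[48;2;39;21;13m🬁[38;2;35;16;14m[48;2;33;13;12m🬎[38;2;35;16;14m[48;2;33;13;12m🬎[38;2;35;16;14m[48;2;33;13;12m🬎[38;2;35;16;14m[48;2;33;13;12m🬎[0m
[38;2;31;12;11m[48;2;29;9;8m🬂[38;2;31;12;11m[48;2;29;9;8m🬂[38;2;31;12;11m[48;2;29;9;8m🬂[38;2;31;12;11m[48;2;29;9;8m🬂[38;2;31;12;11m[48;2;29;9;8m🬂[38;2;31;12;11m[48;2;29;9;8m🬂[38;2;31;12;11m[48;2;29;9;8m🬂[38;2;31;12;11m[48;2;29;9;8m🬂[38;2;31;12;11m[48;2;29;9;8m🬂[38;2;31;12;11m[48;2;29;9;8m🬂[0m
</frame>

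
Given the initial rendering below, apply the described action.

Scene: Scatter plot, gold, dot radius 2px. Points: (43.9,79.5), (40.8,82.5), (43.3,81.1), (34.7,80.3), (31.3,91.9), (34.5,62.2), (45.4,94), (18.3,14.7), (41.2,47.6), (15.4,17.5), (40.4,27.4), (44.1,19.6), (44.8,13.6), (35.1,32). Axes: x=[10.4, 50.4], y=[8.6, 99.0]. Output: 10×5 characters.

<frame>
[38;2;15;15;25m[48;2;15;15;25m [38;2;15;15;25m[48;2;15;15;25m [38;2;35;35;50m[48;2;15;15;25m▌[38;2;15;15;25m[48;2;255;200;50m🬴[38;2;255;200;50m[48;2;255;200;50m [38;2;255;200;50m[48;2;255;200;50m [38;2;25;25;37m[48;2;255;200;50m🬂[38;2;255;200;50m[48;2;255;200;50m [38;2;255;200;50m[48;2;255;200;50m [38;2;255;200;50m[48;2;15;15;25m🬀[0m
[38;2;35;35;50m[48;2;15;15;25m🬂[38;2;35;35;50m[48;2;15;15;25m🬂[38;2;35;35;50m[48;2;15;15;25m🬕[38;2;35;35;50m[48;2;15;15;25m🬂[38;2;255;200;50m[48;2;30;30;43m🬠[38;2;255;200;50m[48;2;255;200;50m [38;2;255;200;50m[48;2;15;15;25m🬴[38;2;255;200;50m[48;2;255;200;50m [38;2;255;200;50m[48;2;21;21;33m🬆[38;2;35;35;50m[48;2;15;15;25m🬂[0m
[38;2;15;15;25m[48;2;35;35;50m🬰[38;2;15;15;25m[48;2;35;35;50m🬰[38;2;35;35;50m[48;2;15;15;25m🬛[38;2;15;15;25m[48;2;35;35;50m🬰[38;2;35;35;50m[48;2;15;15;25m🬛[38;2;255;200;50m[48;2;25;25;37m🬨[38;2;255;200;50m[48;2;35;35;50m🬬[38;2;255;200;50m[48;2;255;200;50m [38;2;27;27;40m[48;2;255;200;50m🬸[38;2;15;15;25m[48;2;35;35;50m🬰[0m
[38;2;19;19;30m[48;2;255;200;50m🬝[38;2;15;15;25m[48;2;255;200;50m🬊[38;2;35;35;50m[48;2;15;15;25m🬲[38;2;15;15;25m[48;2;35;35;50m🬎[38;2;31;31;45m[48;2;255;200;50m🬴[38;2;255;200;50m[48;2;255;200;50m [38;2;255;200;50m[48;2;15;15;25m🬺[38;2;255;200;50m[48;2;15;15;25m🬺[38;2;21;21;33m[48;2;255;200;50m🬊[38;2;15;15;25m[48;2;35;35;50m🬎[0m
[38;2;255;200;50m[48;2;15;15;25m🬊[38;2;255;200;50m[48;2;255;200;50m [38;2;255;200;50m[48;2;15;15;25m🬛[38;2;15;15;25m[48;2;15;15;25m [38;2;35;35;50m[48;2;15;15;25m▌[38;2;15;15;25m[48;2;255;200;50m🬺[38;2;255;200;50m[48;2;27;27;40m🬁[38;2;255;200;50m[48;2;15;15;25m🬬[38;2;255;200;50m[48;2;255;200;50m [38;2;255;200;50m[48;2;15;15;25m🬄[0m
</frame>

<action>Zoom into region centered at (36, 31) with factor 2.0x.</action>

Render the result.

<frame>
[38;2;15;15;25m[48;2;15;15;25m [38;2;15;15;25m[48;2;15;15;25m [38;2;35;35;50m[48;2;15;15;25m▌[38;2;15;15;25m[48;2;15;15;25m [38;2;35;35;50m[48;2;15;15;25m▌[38;2;15;15;25m[48;2;15;15;25m [38;2;35;35;50m[48;2;255;200;50m🬐[38;2;255;200;50m[48;2;255;200;50m [38;2;23;23;35m[48;2;255;200;50m🬸[38;2;15;15;25m[48;2;15;15;25m [0m
[38;2;35;35;50m[48;2;15;15;25m🬂[38;2;35;35;50m[48;2;15;15;25m🬂[38;2;35;35;50m[48;2;15;15;25m🬕[38;2;23;23;35m[48;2;255;200;50m🬝[38;2;255;200;50m[48;2;28;28;41m🬱[38;2;35;35;50m[48;2;15;15;25m🬂[38;2;35;35;50m[48;2;15;15;25m🬕[38;2;255;200;50m[48;2;19;19;30m🬀[38;2;35;35;50m[48;2;15;15;25m🬕[38;2;35;35;50m[48;2;15;15;25m🬂[0m
[38;2;15;15;25m[48;2;35;35;50m🬰[38;2;15;15;25m[48;2;35;35;50m🬰[38;2;35;35;50m[48;2;15;15;25m🬛[38;2;255;200;50m[48;2;21;21;33m🬊[38;2;255;200;50m[48;2;15;15;25m🬝[38;2;255;200;50m[48;2;25;25;37m🬟[38;2;35;35;50m[48;2;255;200;50m🬀[38;2;21;21;33m[48;2;255;200;50m🬊[38;2;31;31;45m[48;2;255;200;50m🬝[38;2;15;15;25m[48;2;35;35;50m🬰[0m
[38;2;15;15;25m[48;2;35;35;50m🬎[38;2;15;15;25m[48;2;35;35;50m🬎[38;2;35;35;50m[48;2;15;15;25m🬲[38;2;15;15;25m[48;2;35;35;50m🬎[38;2;35;35;50m[48;2;15;15;25m🬲[38;2;15;15;25m[48;2;35;35;50m🬎[38;2;255;200;50m[48;2;35;35;50m🬊[38;2;255;200;50m[48;2;25;25;37m🬈[38;2;255;200;50m[48;2;255;200;50m [38;2;255;200;50m[48;2;25;25;37m🬛[0m
[38;2;15;15;25m[48;2;15;15;25m [38;2;15;15;25m[48;2;15;15;25m [38;2;35;35;50m[48;2;15;15;25m▌[38;2;15;15;25m[48;2;15;15;25m [38;2;35;35;50m[48;2;15;15;25m▌[38;2;15;15;25m[48;2;15;15;25m [38;2;35;35;50m[48;2;15;15;25m▌[38;2;15;15;25m[48;2;255;200;50m🬺[38;2;255;200;50m[48;2;35;35;50m🬬[38;2;255;200;50m[48;2;15;15;25m🬆[0m
</frame>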